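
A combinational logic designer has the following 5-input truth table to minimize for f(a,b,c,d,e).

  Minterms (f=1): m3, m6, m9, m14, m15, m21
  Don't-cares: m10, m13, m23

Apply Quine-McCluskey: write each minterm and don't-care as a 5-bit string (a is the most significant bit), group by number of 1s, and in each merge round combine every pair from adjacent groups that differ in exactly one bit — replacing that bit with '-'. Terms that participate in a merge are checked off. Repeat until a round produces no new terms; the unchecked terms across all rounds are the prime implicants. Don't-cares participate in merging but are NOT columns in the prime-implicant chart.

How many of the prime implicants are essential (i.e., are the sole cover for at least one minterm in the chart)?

4

[col 0] 00011, 00110*, 01001*, 01010*, 01101*, 01110*, 01111*, 10101*, 10111*
[col 1] 0-110, 01-01, 01-10, 011-1, 0111-, 101-1
Prime implicants: 0-110, 00011, 01-01, 01-10, 011-1, 0111-, 101-1
PI chart (minterm → PIs covering it):
  3 | 00011  (sole → essential)
  6 | 0-110  (sole → essential)
  9 | 01-01  (sole → essential)
  14 | 0-110,01-10,0111-
  15 | 011-1,0111-
  21 | 101-1  (sole → essential)
Essential prime implicants: 0-110, 00011, 01-01, 101-1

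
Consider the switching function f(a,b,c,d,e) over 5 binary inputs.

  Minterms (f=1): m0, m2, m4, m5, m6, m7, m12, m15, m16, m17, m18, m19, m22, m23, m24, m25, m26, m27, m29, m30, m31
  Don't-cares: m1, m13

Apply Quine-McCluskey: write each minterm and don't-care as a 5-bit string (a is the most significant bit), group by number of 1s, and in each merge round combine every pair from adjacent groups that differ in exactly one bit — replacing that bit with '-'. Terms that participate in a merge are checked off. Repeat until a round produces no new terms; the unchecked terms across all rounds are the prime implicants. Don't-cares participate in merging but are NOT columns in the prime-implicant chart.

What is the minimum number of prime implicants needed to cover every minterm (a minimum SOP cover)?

6

size-2^0 implicants → 00000(✓)  00001(✓)  00010(✓)  00100(✓)  00101(✓)  00110(✓)  00111(✓)  01100(✓)  01101(✓)  01111(✓)  10000(✓)  10001(✓)  10010(✓)  10011(✓)  10110(✓)  10111(✓)  11000(✓)  11001(✓)  11010(✓)  11011(✓)  11101(✓)  11110(✓)  11111(✓)
size-2^1 implicants → -0000(✓)  -0001(✓)  -0010(✓)  -0110(✓)  -0111(✓)  -1101(✓)  -1111(✓)  0-100(✓)  0-101(✓)  0-111(✓)  00-00(✓)  00-01(✓)  00-10(✓)  000-0(✓)  0000-(✓)  001-0(✓)  001-1(✓)  0010-(✓)  0011-(✓)  011-1(✓)  0110-(✓)  1-000(✓)  1-001(✓)  1-010(✓)  1-011(✓)  1-110(✓)  1-111(✓)  10-10(✓)  10-11(✓)  100-0(✓)  100-1(✓)  1000-(✓)  1001-(✓)  1011-(✓)  11-01(✓)  11-10(✓)  11-11(✓)  110-0(✓)  110-1(✓)  1100-(✓)  1101-(✓)  111-1(✓)  1111-(✓)
size-2^2 implicants → --111  -0-10  -00-0  -000-  -011-  -11-1  0-1-1  0-10-  00--0  00-0-  001--  1--10(✓)  1--11(✓)  1-0-0(✓)  1-0-1(✓)  1-00-(✓)  1-01-(✓)  1-11-(✓)  10-1-(✓)  100--(✓)  11--1  11-1-(✓)  110--(✓)
size-2^3 implicants → 1--1-  1-0--
Unchecked terms (primes): --111, -0-10, -00-0, -000-, -011-, -11-1, 0-1-1, 0-10-, 00--0, 00-0-, 001--, 1--1-, 1-0--, 11--1
Minterm coverage:
  m0 ⊆ -00-0,-000-,00--0,00-0-
  m2 ⊆ -0-10,-00-0,00--0
  m4 ⊆ 0-10-,00--0,00-0-,001--
  m5 ⊆ 0-1-1,0-10-,00-0-,001--
  m6 ⊆ -0-10,-011-,00--0,001--
  m7 ⊆ --111,-011-,0-1-1,001--
  m12 ⊆ 0-10- [E]
  m15 ⊆ --111,-11-1,0-1-1
  m16 ⊆ -00-0,-000-,1-0--
  m17 ⊆ -000-,1-0--
  m18 ⊆ -0-10,-00-0,1--1-,1-0--
  m19 ⊆ 1--1-,1-0--
  m22 ⊆ -0-10,-011-,1--1-
  m23 ⊆ --111,-011-,1--1-
  m24 ⊆ 1-0-- [E]
  m25 ⊆ 1-0--,11--1
  m26 ⊆ 1--1-,1-0--
  m27 ⊆ 1--1-,1-0--,11--1
  m29 ⊆ -11-1,11--1
  m30 ⊆ 1--1- [E]
  m31 ⊆ --111,-11-1,1--1-,11--1
E = {0-10-, 1--1-, 1-0--}
Petrick residual → --111, -11-1, 00--0
Cover = cde + bce + a'cd' + a'b'e' + ad + ac'  |cover|=6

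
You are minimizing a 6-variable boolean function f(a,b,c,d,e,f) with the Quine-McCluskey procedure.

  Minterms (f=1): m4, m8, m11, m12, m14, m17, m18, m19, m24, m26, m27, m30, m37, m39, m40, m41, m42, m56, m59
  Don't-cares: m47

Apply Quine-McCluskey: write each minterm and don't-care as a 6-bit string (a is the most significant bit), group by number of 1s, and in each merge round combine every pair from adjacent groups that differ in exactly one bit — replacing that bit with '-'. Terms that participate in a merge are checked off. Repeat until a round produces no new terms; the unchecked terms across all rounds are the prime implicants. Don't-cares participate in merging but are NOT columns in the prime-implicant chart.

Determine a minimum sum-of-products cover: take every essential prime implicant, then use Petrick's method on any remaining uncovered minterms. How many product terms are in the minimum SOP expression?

10

size-2^0 implicants → 000100(✓)  001000(✓)  001011(✓)  001100(✓)  001110(✓)  010001(✓)  010010(✓)  010011(✓)  011000(✓)  011010(✓)  011011(✓)  011110(✓)  100101(✓)  100111(✓)  101000(✓)  101001(✓)  101010(✓)  101111(✓)  111000(✓)  111011(✓)
size-2^1 implicants → -01000(✓)  -11000(✓)  -11011  0-1000(✓)  0-1011  0-1110  00-100  001-00  0011-0  01-010(✓)  01-011(✓)  0100-1  01001-(✓)  011-10  0110-0  01101-(✓)  1-1000(✓)  10-111  1001-1  1010-0  10100-
size-2^2 implicants → --1000  01-01-
Unchecked terms (primes): --1000, -11011, 0-1011, 0-1110, 00-100, 001-00, 0011-0, 01-01-, 0100-1, 011-10, 0110-0, 10-111, 1001-1, 1010-0, 10100-
Minterm coverage:
  m4 ⊆ 00-100 [E]
  m8 ⊆ --1000,001-00
  m11 ⊆ 0-1011 [E]
  m12 ⊆ 00-100,001-00,0011-0
  m14 ⊆ 0-1110,0011-0
  m17 ⊆ 0100-1 [E]
  m18 ⊆ 01-01- [E]
  m19 ⊆ 01-01-,0100-1
  m24 ⊆ --1000,0110-0
  m26 ⊆ 01-01-,011-10,0110-0
  m27 ⊆ -11011,0-1011,01-01-
  m30 ⊆ 0-1110,011-10
  m37 ⊆ 1001-1 [E]
  m39 ⊆ 10-111,1001-1
  m40 ⊆ --1000,1010-0,10100-
  m41 ⊆ 10100- [E]
  m42 ⊆ 1010-0 [E]
  m56 ⊆ --1000 [E]
  m59 ⊆ -11011 [E]
E = {--1000, -11011, 0-1011, 00-100, 01-01-, 0100-1, 1001-1, 1010-0, 10100-}
Petrick residual → 0-1110
Cover = cd'e'f' + bcd'ef + a'cd'ef + a'cdef' + a'b'de'f' + a'bd'e + a'bc'd'f + ab'c'df + ab'cd'f' + ab'cd'e'  |cover|=10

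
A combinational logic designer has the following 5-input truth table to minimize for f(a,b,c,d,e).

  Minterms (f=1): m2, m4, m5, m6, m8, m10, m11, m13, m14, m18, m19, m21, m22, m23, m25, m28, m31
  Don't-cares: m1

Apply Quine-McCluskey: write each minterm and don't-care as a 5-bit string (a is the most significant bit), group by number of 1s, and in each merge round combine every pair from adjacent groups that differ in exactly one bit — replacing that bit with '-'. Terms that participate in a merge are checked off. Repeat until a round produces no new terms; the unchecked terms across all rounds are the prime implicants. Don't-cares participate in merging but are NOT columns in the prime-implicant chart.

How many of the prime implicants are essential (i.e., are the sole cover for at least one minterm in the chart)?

size-2^0 implicants → 00001(✓)  00010(✓)  00100(✓)  00101(✓)  00110(✓)  01000(✓)  01010(✓)  01011(✓)  01101(✓)  01110(✓)  10010(✓)  10011(✓)  10101(✓)  10110(✓)  10111(✓)  11001  11100  11111(✓)
size-2^1 implicants → -0010(✓)  -0101  -0110(✓)  0-010(✓)  0-101  0-110(✓)  00-01  00-10(✓)  001-0  0010-  01-10(✓)  010-0  0101-  1-111  10-10(✓)  10-11(✓)  1001-(✓)  101-1  1011-(✓)
size-2^2 implicants → -0-10  0--10  10-1-
Unchecked terms (primes): -0-10, -0101, 0--10, 0-101, 00-01, 001-0, 0010-, 010-0, 0101-, 1-111, 10-1-, 101-1, 11001, 11100
Minterm coverage:
  m2 ⊆ -0-10,0--10
  m4 ⊆ 001-0,0010-
  m5 ⊆ -0101,0-101,00-01,0010-
  m6 ⊆ -0-10,0--10,001-0
  m8 ⊆ 010-0 [E]
  m10 ⊆ 0--10,010-0,0101-
  m11 ⊆ 0101- [E]
  m13 ⊆ 0-101 [E]
  m14 ⊆ 0--10 [E]
  m18 ⊆ -0-10,10-1-
  m19 ⊆ 10-1- [E]
  m21 ⊆ -0101,101-1
  m22 ⊆ -0-10,10-1-
  m23 ⊆ 1-111,10-1-,101-1
  m25 ⊆ 11001 [E]
  m28 ⊆ 11100 [E]
  m31 ⊆ 1-111 [E]
E = {0--10, 0-101, 010-0, 0101-, 1-111, 10-1-, 11001, 11100}

8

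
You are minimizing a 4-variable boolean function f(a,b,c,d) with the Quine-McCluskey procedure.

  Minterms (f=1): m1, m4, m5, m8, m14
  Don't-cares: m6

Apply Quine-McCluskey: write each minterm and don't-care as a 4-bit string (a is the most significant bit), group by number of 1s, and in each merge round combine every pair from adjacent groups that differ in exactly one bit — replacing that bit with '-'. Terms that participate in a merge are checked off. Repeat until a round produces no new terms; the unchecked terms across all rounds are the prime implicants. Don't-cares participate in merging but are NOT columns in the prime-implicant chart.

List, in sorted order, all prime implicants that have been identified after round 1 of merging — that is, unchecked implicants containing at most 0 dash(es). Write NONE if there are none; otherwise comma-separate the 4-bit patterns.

1000

[col 0] 0001*, 0100*, 0101*, 0110*, 1000, 1110*
[col 1] -110, 0-01, 01-0, 010-
Prime implicants: -110, 0-01, 01-0, 010-, 1000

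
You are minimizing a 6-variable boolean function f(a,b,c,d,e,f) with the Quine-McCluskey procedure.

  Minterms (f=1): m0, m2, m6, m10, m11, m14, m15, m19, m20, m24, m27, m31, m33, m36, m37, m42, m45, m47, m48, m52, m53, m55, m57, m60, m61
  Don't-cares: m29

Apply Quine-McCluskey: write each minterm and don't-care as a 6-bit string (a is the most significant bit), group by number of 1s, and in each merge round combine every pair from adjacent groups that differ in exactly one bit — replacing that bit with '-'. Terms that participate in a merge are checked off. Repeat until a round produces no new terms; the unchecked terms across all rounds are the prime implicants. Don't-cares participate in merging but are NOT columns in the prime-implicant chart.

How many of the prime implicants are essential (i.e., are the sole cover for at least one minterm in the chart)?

12

Round 0: 000000✓ 000010✓ 000110✓ 001010✓ 001011✓ 001110✓ 001111✓ 010011✓ 010100✓ 011000 011011✓ 011101✓ 011111✓ 100001✓ 100100✓ 100101✓ 101010✓ 101101✓ 101111✓ 110000✓ 110100✓ 110101✓ 110111✓ 111001✓ 111100✓ 111101✓
Round 1: -01010 -01111 -10100 -11101 0-1011✓ 0-1111✓ 00-010✓ 00-110✓ 000-10✓ 0000-0 001-10✓ 001-11✓ 00101-✓ 00111-✓ 01-011 011-11✓ 0111-1 1-0100✓ 1-0101✓ 1-1101✓ 10-101✓ 100-01 10010-✓ 1011-1 11-100✓ 11-101✓ 110-00 1101-1 11010-✓ 111-01 11110-✓
Round 2: 0-1-11 00--10 001-1- 1--101 1-010- 11-10-
PIs = {-01010, -01111, -10100, -11101, 0-1-11, 00--10, 0000-0, 001-1-, 01-011, 011000, 0111-1, 1--101, 1-010-, 100-01, 1011-1, 11-10-, 110-00, 1101-1, 111-01}
Coverage chart:
  m0: 0000-0 ←essential
  m2: 00--10,0000-0
  m6: 00--10 ←essential
  m10: -01010,00--10,001-1-
  m11: 0-1-11,001-1-
  m14: 00--10,001-1-
  m15: -01111,0-1-11,001-1-
  m19: 01-011 ←essential
  m20: -10100 ←essential
  m24: 011000 ←essential
  m27: 0-1-11,01-011
  m31: 0-1-11,0111-1
  m33: 100-01 ←essential
  m36: 1-010- ←essential
  m37: 1--101,1-010-,100-01
  m42: -01010 ←essential
  m45: 1--101,1011-1
  m47: -01111,1011-1
  m48: 110-00 ←essential
  m52: -10100,1-010-,11-10-,110-00
  m53: 1--101,1-010-,11-10-,1101-1
  m55: 1101-1 ←essential
  m57: 111-01 ←essential
  m60: 11-10- ←essential
  m61: -11101,1--101,11-10-,111-01
Essential: -01010, -10100, 00--10, 0000-0, 01-011, 011000, 1-010-, 100-01, 11-10-, 110-00, 1101-1, 111-01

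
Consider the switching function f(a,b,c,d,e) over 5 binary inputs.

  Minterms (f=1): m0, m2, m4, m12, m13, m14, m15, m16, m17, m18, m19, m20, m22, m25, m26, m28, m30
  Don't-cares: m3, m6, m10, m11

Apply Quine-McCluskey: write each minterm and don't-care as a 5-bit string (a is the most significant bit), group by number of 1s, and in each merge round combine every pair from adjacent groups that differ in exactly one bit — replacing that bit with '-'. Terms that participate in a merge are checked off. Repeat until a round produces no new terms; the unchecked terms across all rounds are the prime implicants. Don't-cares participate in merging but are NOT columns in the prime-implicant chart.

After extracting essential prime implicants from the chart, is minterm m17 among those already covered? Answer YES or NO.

YES

size-2^0 implicants → 00000(✓)  00010(✓)  00011(✓)  00100(✓)  00110(✓)  01010(✓)  01011(✓)  01100(✓)  01101(✓)  01110(✓)  01111(✓)  10000(✓)  10001(✓)  10010(✓)  10011(✓)  10100(✓)  10110(✓)  11001(✓)  11010(✓)  11100(✓)  11110(✓)
size-2^1 implicants → -0000(✓)  -0010(✓)  -0011(✓)  -0100(✓)  -0110(✓)  -1010(✓)  -1100(✓)  -1110(✓)  0-010(✓)  0-011(✓)  0-100(✓)  0-110(✓)  00-00(✓)  00-10(✓)  000-0(✓)  0001-(✓)  001-0(✓)  01-10(✓)  01-11(✓)  0101-(✓)  011-0(✓)  011-1(✓)  0110-(✓)  0111-(✓)  1-001  1-010(✓)  1-100(✓)  1-110(✓)  10-00(✓)  10-10(✓)  100-0(✓)  100-1(✓)  1000-(✓)  1001-(✓)  101-0(✓)  11-10(✓)  111-0(✓)
size-2^2 implicants → --010(✓)  --100(✓)  --110(✓)  -0-00(✓)  -0-10(✓)  -00-0(✓)  -001-  -01-0(✓)  -1-10(✓)  -11-0(✓)  0--10(✓)  0-01-  0-1-0(✓)  00--0(✓)  01-1-  011--  1--10(✓)  1-1-0(✓)  10--0(✓)  100--
size-2^3 implicants → ---10  --1-0  -0--0
Unchecked terms (primes): ---10, --1-0, -0--0, -001-, 0-01-, 01-1-, 011--, 1-001, 100--
Minterm coverage:
  m0 ⊆ -0--0 [E]
  m2 ⊆ ---10,-0--0,-001-,0-01-
  m4 ⊆ --1-0,-0--0
  m12 ⊆ --1-0,011--
  m13 ⊆ 011-- [E]
  m14 ⊆ ---10,--1-0,01-1-,011--
  m15 ⊆ 01-1-,011--
  m16 ⊆ -0--0,100--
  m17 ⊆ 1-001,100--
  m18 ⊆ ---10,-0--0,-001-,100--
  m19 ⊆ -001-,100--
  m20 ⊆ --1-0,-0--0
  m22 ⊆ ---10,--1-0,-0--0
  m25 ⊆ 1-001 [E]
  m26 ⊆ ---10 [E]
  m28 ⊆ --1-0 [E]
  m30 ⊆ ---10,--1-0
E = {---10, --1-0, -0--0, 011--, 1-001}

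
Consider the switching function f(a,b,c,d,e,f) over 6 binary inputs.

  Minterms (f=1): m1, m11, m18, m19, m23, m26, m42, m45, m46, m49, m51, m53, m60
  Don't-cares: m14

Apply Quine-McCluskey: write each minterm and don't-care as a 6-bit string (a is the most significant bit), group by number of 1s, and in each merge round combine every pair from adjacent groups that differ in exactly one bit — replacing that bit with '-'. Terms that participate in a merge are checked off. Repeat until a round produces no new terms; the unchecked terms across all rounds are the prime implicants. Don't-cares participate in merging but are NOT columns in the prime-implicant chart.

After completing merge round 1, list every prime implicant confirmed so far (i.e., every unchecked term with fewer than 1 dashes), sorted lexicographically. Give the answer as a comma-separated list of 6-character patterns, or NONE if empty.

size-2^0 implicants → 000001  001011  001110(✓)  010010(✓)  010011(✓)  010111(✓)  011010(✓)  101010(✓)  101101  101110(✓)  110001(✓)  110011(✓)  110101(✓)  111100
size-2^1 implicants → -01110  -10011  01-010  010-11  01001-  101-10  110-01  1100-1
Unchecked terms (primes): -01110, -10011, 000001, 001011, 01-010, 010-11, 01001-, 101-10, 101101, 110-01, 1100-1, 111100

000001, 001011, 101101, 111100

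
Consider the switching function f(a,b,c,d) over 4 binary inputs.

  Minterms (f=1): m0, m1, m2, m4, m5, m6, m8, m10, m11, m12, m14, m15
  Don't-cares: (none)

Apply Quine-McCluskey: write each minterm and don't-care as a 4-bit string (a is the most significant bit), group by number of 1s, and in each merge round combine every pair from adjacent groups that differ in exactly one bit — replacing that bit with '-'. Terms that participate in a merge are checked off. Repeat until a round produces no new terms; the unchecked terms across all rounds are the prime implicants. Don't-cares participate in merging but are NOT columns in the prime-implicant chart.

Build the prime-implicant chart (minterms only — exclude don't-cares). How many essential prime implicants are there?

3

[col 0] 0000*, 0001*, 0010*, 0100*, 0101*, 0110*, 1000*, 1010*, 1011*, 1100*, 1110*, 1111*
[col 1] -000*, -010*, -100*, -110*, 0-00*, 0-01*, 0-10*, 00-0*, 000-*, 01-0*, 010-*, 1-00*, 1-10*, 1-11*, 10-0*, 101-*, 11-0*, 111-*
[col 2] --00*, --10*, -0-0*, -1-0*, 0--0*, 0-0-, 1--0*, 1-1-
[col 3] ---0
Prime implicants: ---0, 0-0-, 1-1-
PI chart (minterm → PIs covering it):
  0 | ---0,0-0-
  1 | 0-0-  (sole → essential)
  2 | ---0  (sole → essential)
  4 | ---0,0-0-
  5 | 0-0-  (sole → essential)
  6 | ---0  (sole → essential)
  8 | ---0  (sole → essential)
  10 | ---0,1-1-
  11 | 1-1-  (sole → essential)
  12 | ---0  (sole → essential)
  14 | ---0,1-1-
  15 | 1-1-  (sole → essential)
Essential prime implicants: ---0, 0-0-, 1-1-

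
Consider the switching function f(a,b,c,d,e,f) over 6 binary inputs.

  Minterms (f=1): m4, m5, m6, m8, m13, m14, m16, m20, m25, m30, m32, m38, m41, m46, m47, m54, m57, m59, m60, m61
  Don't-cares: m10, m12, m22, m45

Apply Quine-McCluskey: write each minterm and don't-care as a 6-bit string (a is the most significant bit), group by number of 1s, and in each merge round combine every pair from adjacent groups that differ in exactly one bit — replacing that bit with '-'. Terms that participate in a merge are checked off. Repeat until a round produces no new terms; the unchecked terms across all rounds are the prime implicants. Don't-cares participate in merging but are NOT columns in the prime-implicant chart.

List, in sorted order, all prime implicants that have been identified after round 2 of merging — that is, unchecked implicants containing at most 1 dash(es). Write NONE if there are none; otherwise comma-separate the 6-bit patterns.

size-2^0 implicants → 000100(✓)  000101(✓)  000110(✓)  001000(✓)  001010(✓)  001100(✓)  001101(✓)  001110(✓)  010000(✓)  010100(✓)  010110(✓)  011001(✓)  011110(✓)  100000  100110(✓)  101001(✓)  101101(✓)  101110(✓)  101111(✓)  110110(✓)  111001(✓)  111011(✓)  111100(✓)  111101(✓)
size-2^1 implicants → -00110(✓)  -01101  -01110(✓)  -10110(✓)  -11001  0-0100(✓)  0-0110(✓)  0-1110(✓)  00-100(✓)  00-101(✓)  00-110(✓)  0001-0(✓)  00010-(✓)  001-00(✓)  001-10(✓)  0010-0(✓)  0011-0(✓)  00110-(✓)  01-110(✓)  010-00  0101-0(✓)  1-0110(✓)  1-1001(✓)  1-1101(✓)  10-110(✓)  101-01(✓)  1011-1  10111-  111-01(✓)  1110-1  11110-
size-2^2 implicants → --0110  -0-110  0--110  0-01-0  00-1-0  00-10-  001--0  1-1-01
Unchecked terms (primes): --0110, -0-110, -01101, -11001, 0--110, 0-01-0, 00-1-0, 00-10-, 001--0, 010-00, 1-1-01, 100000, 1011-1, 10111-, 1110-1, 11110-

-01101, -11001, 010-00, 100000, 1011-1, 10111-, 1110-1, 11110-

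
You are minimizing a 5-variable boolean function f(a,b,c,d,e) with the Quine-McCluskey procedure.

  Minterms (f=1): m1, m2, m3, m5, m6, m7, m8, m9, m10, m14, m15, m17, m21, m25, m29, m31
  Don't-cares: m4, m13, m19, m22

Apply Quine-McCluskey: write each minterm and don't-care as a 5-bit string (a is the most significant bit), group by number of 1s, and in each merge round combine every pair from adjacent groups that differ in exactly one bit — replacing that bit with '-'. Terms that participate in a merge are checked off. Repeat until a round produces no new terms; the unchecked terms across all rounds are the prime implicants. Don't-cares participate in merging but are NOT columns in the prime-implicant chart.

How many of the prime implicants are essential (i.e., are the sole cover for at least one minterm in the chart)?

2

size-2^0 implicants → 00001(✓)  00010(✓)  00011(✓)  00100(✓)  00101(✓)  00110(✓)  00111(✓)  01000(✓)  01001(✓)  01010(✓)  01101(✓)  01110(✓)  01111(✓)  10001(✓)  10011(✓)  10101(✓)  10110(✓)  11001(✓)  11101(✓)  11111(✓)
size-2^1 implicants → -0001(✓)  -0011(✓)  -0101(✓)  -0110  -1001(✓)  -1101(✓)  -1111(✓)  0-001(✓)  0-010(✓)  0-101(✓)  0-110(✓)  0-111(✓)  00-01(✓)  00-10(✓)  00-11(✓)  000-1(✓)  0001-(✓)  001-0(✓)  001-1(✓)  0010-(✓)  0011-(✓)  01-01(✓)  01-10(✓)  010-0  0100-  011-1(✓)  0111-(✓)  1-001(✓)  1-101(✓)  10-01(✓)  100-1(✓)  11-01(✓)  111-1(✓)
size-2^2 implicants → --001(✓)  --101(✓)  -0-01(✓)  -00-1  -1-01(✓)  -11-1  0--01(✓)  0--10  0-1-1  0-11-  00--1  00-1-  001--  1--01(✓)
size-2^3 implicants → ---01
Unchecked terms (primes): ---01, -00-1, -0110, -11-1, 0--10, 0-1-1, 0-11-, 00--1, 00-1-, 001--, 010-0, 0100-
Minterm coverage:
  m1 ⊆ ---01,-00-1,00--1
  m2 ⊆ 0--10,00-1-
  m3 ⊆ -00-1,00--1,00-1-
  m5 ⊆ ---01,0-1-1,00--1,001--
  m6 ⊆ -0110,0--10,0-11-,00-1-,001--
  m7 ⊆ 0-1-1,0-11-,00--1,00-1-,001--
  m8 ⊆ 010-0,0100-
  m9 ⊆ ---01,0100-
  m10 ⊆ 0--10,010-0
  m14 ⊆ 0--10,0-11-
  m15 ⊆ -11-1,0-1-1,0-11-
  m17 ⊆ ---01,-00-1
  m21 ⊆ ---01 [E]
  m25 ⊆ ---01 [E]
  m29 ⊆ ---01,-11-1
  m31 ⊆ -11-1 [E]
E = {---01, -11-1}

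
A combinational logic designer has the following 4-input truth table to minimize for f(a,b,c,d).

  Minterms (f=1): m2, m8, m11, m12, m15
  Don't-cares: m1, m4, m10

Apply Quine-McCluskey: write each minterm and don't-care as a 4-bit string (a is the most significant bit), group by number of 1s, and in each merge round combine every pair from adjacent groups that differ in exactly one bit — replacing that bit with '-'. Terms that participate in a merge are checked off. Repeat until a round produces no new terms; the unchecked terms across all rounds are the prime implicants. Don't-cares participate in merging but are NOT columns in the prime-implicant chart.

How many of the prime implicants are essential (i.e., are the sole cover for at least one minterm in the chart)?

2

Round 0: 0001 0010✓ 0100✓ 1000✓ 1010✓ 1011✓ 1100✓ 1111✓
Round 1: -010 -100 1-00 1-11 10-0 101-
PIs = {-010, -100, 0001, 1-00, 1-11, 10-0, 101-}
Coverage chart:
  m2: -010 ←essential
  m8: 1-00,10-0
  m11: 1-11,101-
  m12: -100,1-00
  m15: 1-11 ←essential
Essential: -010, 1-11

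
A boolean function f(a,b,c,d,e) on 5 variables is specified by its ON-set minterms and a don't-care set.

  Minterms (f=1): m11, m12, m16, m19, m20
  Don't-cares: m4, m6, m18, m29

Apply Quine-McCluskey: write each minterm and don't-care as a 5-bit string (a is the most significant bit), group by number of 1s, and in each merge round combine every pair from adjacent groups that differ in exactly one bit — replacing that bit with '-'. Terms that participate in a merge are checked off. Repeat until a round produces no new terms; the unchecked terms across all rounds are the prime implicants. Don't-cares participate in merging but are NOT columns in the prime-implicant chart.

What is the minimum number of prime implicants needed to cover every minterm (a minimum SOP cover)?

Round 0: 00100✓ 00110✓ 01011 01100✓ 10000✓ 10010✓ 10011✓ 10100✓ 11101
Round 1: -0100 0-100 001-0 10-00 100-0 1001-
PIs = {-0100, 0-100, 001-0, 01011, 10-00, 100-0, 1001-, 11101}
Coverage chart:
  m11: 01011 ←essential
  m12: 0-100 ←essential
  m16: 10-00,100-0
  m19: 1001- ←essential
  m20: -0100,10-00
Essential: 0-100, 01011, 1001-
Petrick residual → 10-00
Min cover (4 terms): a'cd'e' + a'bc'de + ab'd'e' + ab'c'd

4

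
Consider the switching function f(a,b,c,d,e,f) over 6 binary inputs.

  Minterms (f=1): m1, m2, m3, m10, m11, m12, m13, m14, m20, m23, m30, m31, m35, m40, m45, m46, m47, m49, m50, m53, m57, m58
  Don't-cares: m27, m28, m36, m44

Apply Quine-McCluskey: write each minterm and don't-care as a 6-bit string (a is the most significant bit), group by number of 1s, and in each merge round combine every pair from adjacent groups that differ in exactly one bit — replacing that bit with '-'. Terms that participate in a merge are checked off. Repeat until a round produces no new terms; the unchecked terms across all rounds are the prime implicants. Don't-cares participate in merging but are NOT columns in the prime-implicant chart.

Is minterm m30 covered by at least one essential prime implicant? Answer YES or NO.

size-2^0 implicants → 000001(✓)  000010(✓)  000011(✓)  001010(✓)  001011(✓)  001100(✓)  001101(✓)  001110(✓)  010100(✓)  010111(✓)  011011(✓)  011100(✓)  011110(✓)  011111(✓)  100011(✓)  100100(✓)  101000(✓)  101100(✓)  101101(✓)  101110(✓)  101111(✓)  110001(✓)  110010(✓)  110101(✓)  111001(✓)  111010(✓)
size-2^1 implicants → -00011  -01100(✓)  -01101(✓)  -01110(✓)  0-1011  0-1100(✓)  0-1110(✓)  00-010(✓)  00-011(✓)  0000-1  00001-(✓)  001-10  00101-(✓)  0011-0(✓)  00110-(✓)  01-100  01-111  011-11  0111-0(✓)  01111-  10-100  101-00  1011-0(✓)  1011-1(✓)  10110-(✓)  10111-(✓)  11-001  11-010  110-01
size-2^2 implicants → -011-0  -0110-  0-11-0  00-01-  1011--
Unchecked terms (primes): -00011, -011-0, -0110-, 0-1011, 0-11-0, 00-01-, 0000-1, 001-10, 01-100, 01-111, 011-11, 01111-, 10-100, 101-00, 1011--, 11-001, 11-010, 110-01
Minterm coverage:
  m1 ⊆ 0000-1 [E]
  m2 ⊆ 00-01- [E]
  m3 ⊆ -00011,00-01-,0000-1
  m10 ⊆ 00-01-,001-10
  m11 ⊆ 0-1011,00-01-
  m12 ⊆ -011-0,-0110-,0-11-0
  m13 ⊆ -0110- [E]
  m14 ⊆ -011-0,0-11-0,001-10
  m20 ⊆ 01-100 [E]
  m23 ⊆ 01-111 [E]
  m30 ⊆ 0-11-0,01111-
  m31 ⊆ 01-111,011-11,01111-
  m35 ⊆ -00011 [E]
  m40 ⊆ 101-00 [E]
  m45 ⊆ -0110-,1011--
  m46 ⊆ -011-0,1011--
  m47 ⊆ 1011-- [E]
  m49 ⊆ 11-001,110-01
  m50 ⊆ 11-010 [E]
  m53 ⊆ 110-01 [E]
  m57 ⊆ 11-001 [E]
  m58 ⊆ 11-010 [E]
E = {-00011, -0110-, 00-01-, 0000-1, 01-100, 01-111, 101-00, 1011--, 11-001, 11-010, 110-01}

NO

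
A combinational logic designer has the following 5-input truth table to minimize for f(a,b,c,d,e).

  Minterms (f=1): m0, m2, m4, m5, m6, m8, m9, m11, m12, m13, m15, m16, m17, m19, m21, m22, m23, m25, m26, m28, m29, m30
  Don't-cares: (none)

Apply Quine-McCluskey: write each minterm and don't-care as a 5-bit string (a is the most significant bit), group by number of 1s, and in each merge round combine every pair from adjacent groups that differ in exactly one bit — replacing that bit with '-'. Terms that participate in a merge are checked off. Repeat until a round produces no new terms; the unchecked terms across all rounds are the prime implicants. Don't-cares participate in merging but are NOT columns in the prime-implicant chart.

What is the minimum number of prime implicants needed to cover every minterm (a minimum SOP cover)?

Round 0: 00000✓ 00010✓ 00100✓ 00101✓ 00110✓ 01000✓ 01001✓ 01011✓ 01100✓ 01101✓ 01111✓ 10000✓ 10001✓ 10011✓ 10101✓ 10110✓ 10111✓ 11001✓ 11010✓ 11100✓ 11101✓ 11110✓
Round 1: -0000 -0101✓ -0110 -1001✓ -1100✓ -1101✓ 0-000✓ 0-100✓ 0-101✓ 00-00✓ 00-10✓ 000-0✓ 001-0✓ 0010-✓ 01-00✓ 01-01✓ 01-11✓ 010-1✓ 0100-✓ 011-1✓ 0110-✓ 1-001✓ 1-101✓ 1-110 10-01✓ 10-11✓ 100-1✓ 1000- 101-1✓ 1011- 11-01✓ 11-10 111-0 1110-✓
Round 2: --101 -1-01 -110- 0--00 0-10- 00--0 01--1 01-0- 1--01 10--1
PIs = {--101, -0000, -0110, -1-01, -110-, 0--00, 0-10-, 00--0, 01--1, 01-0-, 1--01, 1-110, 10--1, 1000-, 1011-, 11-10, 111-0}
Coverage chart:
  m0: -0000,0--00,00--0
  m2: 00--0 ←essential
  m4: 0--00,0-10-,00--0
  m5: --101,0-10-
  m6: -0110,00--0
  m8: 0--00,01-0-
  m9: -1-01,01--1,01-0-
  m11: 01--1 ←essential
  m12: -110-,0--00,0-10-,01-0-
  m13: --101,-1-01,-110-,0-10-,01--1,01-0-
  m15: 01--1 ←essential
  m16: -0000,1000-
  m17: 1--01,10--1,1000-
  m19: 10--1 ←essential
  m21: --101,1--01,10--1
  m22: -0110,1-110,1011-
  m23: 10--1,1011-
  m25: -1-01,1--01
  m26: 11-10 ←essential
  m28: -110-,111-0
  m29: --101,-1-01,-110-,1--01
  m30: 1-110,11-10,111-0
Essential: 00--0, 01--1, 10--1, 11-10
Petrick residual → --101, -0000, -0110, -1-01, -110-, 0--00
Min cover (10 terms): cd'e + b'c'd'e' + b'cde' + bd'e + bcd' + a'd'e' + a'b'e' + a'be + ab'e + abde'

10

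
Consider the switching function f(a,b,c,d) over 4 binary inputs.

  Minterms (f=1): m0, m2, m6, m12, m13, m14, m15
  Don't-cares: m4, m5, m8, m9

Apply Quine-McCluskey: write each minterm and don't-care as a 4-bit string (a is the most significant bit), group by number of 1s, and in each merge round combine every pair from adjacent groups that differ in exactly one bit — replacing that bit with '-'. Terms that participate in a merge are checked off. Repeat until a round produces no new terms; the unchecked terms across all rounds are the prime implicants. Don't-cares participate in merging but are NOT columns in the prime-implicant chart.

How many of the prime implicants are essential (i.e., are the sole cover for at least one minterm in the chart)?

[col 0] 0000*, 0010*, 0100*, 0101*, 0110*, 1000*, 1001*, 1100*, 1101*, 1110*, 1111*
[col 1] -000*, -100*, -101*, -110*, 0-00*, 0-10*, 00-0*, 01-0*, 010-*, 1-00*, 1-01*, 100-*, 11-0*, 11-1*, 110-*, 111-*
[col 2] --00, -1-0, -10-, 0--0, 1-0-, 11--
Prime implicants: --00, -1-0, -10-, 0--0, 1-0-, 11--
PI chart (minterm → PIs covering it):
  0 | --00,0--0
  2 | 0--0  (sole → essential)
  6 | -1-0,0--0
  12 | --00,-1-0,-10-,1-0-,11--
  13 | -10-,1-0-,11--
  14 | -1-0,11--
  15 | 11--  (sole → essential)
Essential prime implicants: 0--0, 11--

2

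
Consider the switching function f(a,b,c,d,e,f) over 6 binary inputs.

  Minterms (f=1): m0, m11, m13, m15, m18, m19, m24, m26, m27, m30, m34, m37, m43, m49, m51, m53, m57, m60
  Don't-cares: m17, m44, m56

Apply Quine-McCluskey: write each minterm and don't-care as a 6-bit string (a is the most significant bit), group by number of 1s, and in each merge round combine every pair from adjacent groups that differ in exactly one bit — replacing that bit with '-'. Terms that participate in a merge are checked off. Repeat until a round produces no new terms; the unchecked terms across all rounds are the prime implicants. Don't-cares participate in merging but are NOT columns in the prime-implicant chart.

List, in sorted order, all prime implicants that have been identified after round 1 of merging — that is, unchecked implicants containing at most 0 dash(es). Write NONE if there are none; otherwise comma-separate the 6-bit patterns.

[col 0] 000000, 001011*, 001101*, 001111*, 010001*, 010010*, 010011*, 011000*, 011010*, 011011*, 011110*, 100010, 100101*, 101011*, 101100*, 110001*, 110011*, 110101*, 111000*, 111001*, 111100*
[col 1] -01011, -10001*, -10011*, -11000, 0-1011, 001-11, 0011-1, 01-010*, 01-011*, 0100-1*, 01001-*, 011-10, 0110-0, 01101-*, 1-0101, 1-1100, 11-001, 110-01, 1100-1*, 111-00, 11100-
[col 2] -100-1, 01-01-
Prime implicants: -01011, -100-1, -11000, 0-1011, 000000, 001-11, 0011-1, 01-01-, 011-10, 0110-0, 1-0101, 1-1100, 100010, 11-001, 110-01, 111-00, 11100-

000000, 100010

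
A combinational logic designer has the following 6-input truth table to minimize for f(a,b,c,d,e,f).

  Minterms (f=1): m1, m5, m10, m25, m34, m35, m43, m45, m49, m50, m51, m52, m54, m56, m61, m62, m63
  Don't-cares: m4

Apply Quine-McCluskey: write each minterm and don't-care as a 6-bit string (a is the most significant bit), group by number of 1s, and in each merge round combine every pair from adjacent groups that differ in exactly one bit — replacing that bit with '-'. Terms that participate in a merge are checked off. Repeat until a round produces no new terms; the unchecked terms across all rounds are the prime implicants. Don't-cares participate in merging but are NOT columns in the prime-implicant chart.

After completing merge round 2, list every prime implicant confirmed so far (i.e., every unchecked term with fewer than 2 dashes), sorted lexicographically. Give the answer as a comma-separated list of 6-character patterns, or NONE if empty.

000-01, 00010-, 001010, 011001, 1-1101, 10-011, 11-110, 110-10, 1100-1, 1101-0, 111000, 1111-1, 11111-

[col 0] 000001*, 000100*, 000101*, 001010, 011001, 100010*, 100011*, 101011*, 101101*, 110001*, 110010*, 110011*, 110100*, 110110*, 111000, 111101*, 111110*, 111111*
[col 1] 000-01, 00010-, 1-0010*, 1-0011*, 1-1101, 10-011, 10001-*, 11-110, 110-10, 1100-1, 11001-*, 1101-0, 1111-1, 11111-
[col 2] 1-001-
Prime implicants: 000-01, 00010-, 001010, 011001, 1-001-, 1-1101, 10-011, 11-110, 110-10, 1100-1, 1101-0, 111000, 1111-1, 11111-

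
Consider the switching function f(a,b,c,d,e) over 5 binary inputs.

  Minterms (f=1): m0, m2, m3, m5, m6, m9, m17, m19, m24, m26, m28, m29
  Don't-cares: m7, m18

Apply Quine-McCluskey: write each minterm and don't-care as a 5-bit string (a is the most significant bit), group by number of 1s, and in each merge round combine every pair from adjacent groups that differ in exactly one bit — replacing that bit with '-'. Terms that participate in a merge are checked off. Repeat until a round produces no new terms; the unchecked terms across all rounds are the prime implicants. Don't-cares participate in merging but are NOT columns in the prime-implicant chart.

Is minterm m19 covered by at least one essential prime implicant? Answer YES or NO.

[col 0] 00000*, 00010*, 00011*, 00101*, 00110*, 00111*, 01001, 10001*, 10010*, 10011*, 11000*, 11010*, 11100*, 11101*
[col 1] -0010*, -0011*, 00-10*, 00-11*, 000-0, 0001-*, 001-1, 0011-*, 1-010, 100-1, 1001-*, 11-00, 110-0, 1110-
[col 2] -001-, 00-1-
Prime implicants: -001-, 00-1-, 000-0, 001-1, 01001, 1-010, 100-1, 11-00, 110-0, 1110-
PI chart (minterm → PIs covering it):
  0 | 000-0  (sole → essential)
  2 | -001-,00-1-,000-0
  3 | -001-,00-1-
  5 | 001-1  (sole → essential)
  6 | 00-1-  (sole → essential)
  9 | 01001  (sole → essential)
  17 | 100-1  (sole → essential)
  19 | -001-,100-1
  24 | 11-00,110-0
  26 | 1-010,110-0
  28 | 11-00,1110-
  29 | 1110-  (sole → essential)
Essential prime implicants: 00-1-, 000-0, 001-1, 01001, 100-1, 1110-

YES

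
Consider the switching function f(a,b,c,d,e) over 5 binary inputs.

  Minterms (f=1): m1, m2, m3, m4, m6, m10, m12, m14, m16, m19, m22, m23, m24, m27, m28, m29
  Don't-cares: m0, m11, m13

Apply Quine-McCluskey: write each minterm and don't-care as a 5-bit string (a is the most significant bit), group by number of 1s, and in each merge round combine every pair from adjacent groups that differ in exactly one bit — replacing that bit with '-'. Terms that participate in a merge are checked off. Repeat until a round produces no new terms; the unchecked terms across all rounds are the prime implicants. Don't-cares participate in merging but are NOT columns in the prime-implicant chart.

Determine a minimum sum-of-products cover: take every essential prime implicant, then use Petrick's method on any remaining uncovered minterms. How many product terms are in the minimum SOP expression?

7

size-2^0 implicants → 00000(✓)  00001(✓)  00010(✓)  00011(✓)  00100(✓)  00110(✓)  01010(✓)  01011(✓)  01100(✓)  01101(✓)  01110(✓)  10000(✓)  10011(✓)  10110(✓)  10111(✓)  11000(✓)  11011(✓)  11100(✓)  11101(✓)
size-2^1 implicants → -0000  -0011(✓)  -0110  -1011(✓)  -1100(✓)  -1101(✓)  0-010(✓)  0-011(✓)  0-100(✓)  0-110(✓)  00-00(✓)  00-10(✓)  000-0(✓)  000-1(✓)  0000-(✓)  0001-(✓)  001-0(✓)  01-10(✓)  0101-(✓)  011-0(✓)  0110-(✓)  1-000  1-011(✓)  10-11  1011-  11-00  1110-(✓)
size-2^2 implicants → --011  -110-  0--10  0-01-  0-1-0  00--0  000--
Unchecked terms (primes): --011, -0000, -0110, -110-, 0--10, 0-01-, 0-1-0, 00--0, 000--, 1-000, 10-11, 1011-, 11-00
Minterm coverage:
  m1 ⊆ 000-- [E]
  m2 ⊆ 0--10,0-01-,00--0,000--
  m3 ⊆ --011,0-01-,000--
  m4 ⊆ 0-1-0,00--0
  m6 ⊆ -0110,0--10,0-1-0,00--0
  m10 ⊆ 0--10,0-01-
  m12 ⊆ -110-,0-1-0
  m14 ⊆ 0--10,0-1-0
  m16 ⊆ -0000,1-000
  m19 ⊆ --011,10-11
  m22 ⊆ -0110,1011-
  m23 ⊆ 10-11,1011-
  m24 ⊆ 1-000,11-00
  m27 ⊆ --011 [E]
  m28 ⊆ -110-,11-00
  m29 ⊆ -110- [E]
E = {--011, -110-, 000--}
Petrick residual → 0--10, 0-1-0, 1-000, 1011-
Cover = c'de + bcd' + a'de' + a'ce' + a'b'c' + ac'd'e' + ab'cd  |cover|=7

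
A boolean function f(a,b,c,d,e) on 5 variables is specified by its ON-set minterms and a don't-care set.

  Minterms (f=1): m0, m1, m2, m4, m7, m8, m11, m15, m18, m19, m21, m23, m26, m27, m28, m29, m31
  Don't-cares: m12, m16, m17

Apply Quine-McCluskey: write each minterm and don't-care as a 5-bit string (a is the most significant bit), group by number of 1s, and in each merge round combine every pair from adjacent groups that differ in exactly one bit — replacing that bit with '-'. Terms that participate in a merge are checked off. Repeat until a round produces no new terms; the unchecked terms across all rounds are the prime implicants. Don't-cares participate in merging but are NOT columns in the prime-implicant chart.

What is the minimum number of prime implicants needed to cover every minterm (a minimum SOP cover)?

8

size-2^0 implicants → 00000(✓)  00001(✓)  00010(✓)  00100(✓)  00111(✓)  01000(✓)  01011(✓)  01100(✓)  01111(✓)  10000(✓)  10001(✓)  10010(✓)  10011(✓)  10101(✓)  10111(✓)  11010(✓)  11011(✓)  11100(✓)  11101(✓)  11111(✓)
size-2^1 implicants → -0000(✓)  -0001(✓)  -0010(✓)  -0111(✓)  -1011(✓)  -1100  -1111(✓)  0-000(✓)  0-100(✓)  0-111(✓)  00-00(✓)  000-0(✓)  0000-(✓)  01-00(✓)  01-11(✓)  1-010(✓)  1-011(✓)  1-101(✓)  1-111(✓)  10-01(✓)  10-11(✓)  100-0(✓)  100-1(✓)  1000-(✓)  1001-(✓)  101-1(✓)  11-11(✓)  1101-(✓)  111-1(✓)  1110-
size-2^2 implicants → --111  -00-0  -000-  -1-11  0--00  1--11  1-01-  1-1-1  10--1  100--
Unchecked terms (primes): --111, -00-0, -000-, -1-11, -1100, 0--00, 1--11, 1-01-, 1-1-1, 10--1, 100--, 1110-
Minterm coverage:
  m0 ⊆ -00-0,-000-,0--00
  m1 ⊆ -000- [E]
  m2 ⊆ -00-0 [E]
  m4 ⊆ 0--00 [E]
  m7 ⊆ --111 [E]
  m8 ⊆ 0--00 [E]
  m11 ⊆ -1-11 [E]
  m15 ⊆ --111,-1-11
  m18 ⊆ -00-0,1-01-,100--
  m19 ⊆ 1--11,1-01-,10--1,100--
  m21 ⊆ 1-1-1,10--1
  m23 ⊆ --111,1--11,1-1-1,10--1
  m26 ⊆ 1-01- [E]
  m27 ⊆ -1-11,1--11,1-01-
  m28 ⊆ -1100,1110-
  m29 ⊆ 1-1-1,1110-
  m31 ⊆ --111,-1-11,1--11,1-1-1
E = {--111, -00-0, -000-, -1-11, 0--00, 1-01-}
Petrick residual → -1100, 1-1-1
Cover = cde + b'c'e' + b'c'd' + bde + bcd'e' + a'd'e' + ac'd + ace  |cover|=8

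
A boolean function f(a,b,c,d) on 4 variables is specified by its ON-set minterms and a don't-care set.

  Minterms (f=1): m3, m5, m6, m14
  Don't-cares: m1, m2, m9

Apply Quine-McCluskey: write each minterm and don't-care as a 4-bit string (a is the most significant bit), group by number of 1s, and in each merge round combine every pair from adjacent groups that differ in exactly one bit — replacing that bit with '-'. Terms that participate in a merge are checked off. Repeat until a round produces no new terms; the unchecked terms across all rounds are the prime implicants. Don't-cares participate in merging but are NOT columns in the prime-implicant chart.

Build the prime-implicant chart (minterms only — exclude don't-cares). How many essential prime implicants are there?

size-2^0 implicants → 0001(✓)  0010(✓)  0011(✓)  0101(✓)  0110(✓)  1001(✓)  1110(✓)
size-2^1 implicants → -001  -110  0-01  0-10  00-1  001-
Unchecked terms (primes): -001, -110, 0-01, 0-10, 00-1, 001-
Minterm coverage:
  m3 ⊆ 00-1,001-
  m5 ⊆ 0-01 [E]
  m6 ⊆ -110,0-10
  m14 ⊆ -110 [E]
E = {-110, 0-01}

2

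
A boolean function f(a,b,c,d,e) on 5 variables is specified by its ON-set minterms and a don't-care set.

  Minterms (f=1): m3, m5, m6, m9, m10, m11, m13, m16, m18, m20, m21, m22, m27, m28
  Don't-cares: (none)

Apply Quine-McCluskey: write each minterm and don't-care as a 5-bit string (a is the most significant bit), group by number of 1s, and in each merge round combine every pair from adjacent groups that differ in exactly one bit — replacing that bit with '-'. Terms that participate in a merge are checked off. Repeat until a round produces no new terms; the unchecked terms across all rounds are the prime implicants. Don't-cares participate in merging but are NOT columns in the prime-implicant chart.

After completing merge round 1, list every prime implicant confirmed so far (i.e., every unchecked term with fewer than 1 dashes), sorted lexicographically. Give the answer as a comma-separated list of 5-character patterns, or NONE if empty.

size-2^0 implicants → 00011(✓)  00101(✓)  00110(✓)  01001(✓)  01010(✓)  01011(✓)  01101(✓)  10000(✓)  10010(✓)  10100(✓)  10101(✓)  10110(✓)  11011(✓)  11100(✓)
size-2^1 implicants → -0101  -0110  -1011  0-011  0-101  01-01  010-1  0101-  1-100  10-00(✓)  10-10(✓)  100-0(✓)  101-0(✓)  1010-
size-2^2 implicants → 10--0
Unchecked terms (primes): -0101, -0110, -1011, 0-011, 0-101, 01-01, 010-1, 0101-, 1-100, 10--0, 1010-

NONE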